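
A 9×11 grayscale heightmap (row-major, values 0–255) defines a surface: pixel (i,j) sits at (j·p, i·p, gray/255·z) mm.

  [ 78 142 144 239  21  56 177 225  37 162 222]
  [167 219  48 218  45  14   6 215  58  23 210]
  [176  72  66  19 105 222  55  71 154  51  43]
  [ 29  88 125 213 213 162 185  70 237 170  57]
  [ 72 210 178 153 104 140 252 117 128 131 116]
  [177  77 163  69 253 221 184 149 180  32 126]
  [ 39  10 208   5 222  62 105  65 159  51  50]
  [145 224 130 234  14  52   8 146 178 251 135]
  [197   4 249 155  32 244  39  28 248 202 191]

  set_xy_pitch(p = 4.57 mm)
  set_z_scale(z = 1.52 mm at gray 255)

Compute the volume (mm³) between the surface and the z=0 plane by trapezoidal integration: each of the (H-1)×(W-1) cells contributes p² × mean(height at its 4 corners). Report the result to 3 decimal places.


height_mm = gray/255 × 1.52; cell vol = 4.57² × mean(4 corners)
unit = 4.57² × 1.52 / (4×255) = 0.0311226 mm³ per gray-sum
row 0: Σ corner-gray over 10 cells = 4775  → 148.6104
row 1: Σ corner-gray over 10 cells = 3918  → 121.9383
row 2: Σ corner-gray over 10 cells = 4861  → 151.2869
row 3: Σ corner-gray over 10 cells = 6026  → 187.5448
row 4: Σ corner-gray over 10 cells = 5973  → 185.8953
row 5: Σ corner-gray over 10 cells = 4822  → 150.0732
row 6: Σ corner-gray over 10 cells = 4617  → 143.6930
row 7: Σ corner-gray over 10 cells = 5544  → 172.5437
Σ rows: total corner-gray = 40536  → 1261.5856 mm³

1261.586


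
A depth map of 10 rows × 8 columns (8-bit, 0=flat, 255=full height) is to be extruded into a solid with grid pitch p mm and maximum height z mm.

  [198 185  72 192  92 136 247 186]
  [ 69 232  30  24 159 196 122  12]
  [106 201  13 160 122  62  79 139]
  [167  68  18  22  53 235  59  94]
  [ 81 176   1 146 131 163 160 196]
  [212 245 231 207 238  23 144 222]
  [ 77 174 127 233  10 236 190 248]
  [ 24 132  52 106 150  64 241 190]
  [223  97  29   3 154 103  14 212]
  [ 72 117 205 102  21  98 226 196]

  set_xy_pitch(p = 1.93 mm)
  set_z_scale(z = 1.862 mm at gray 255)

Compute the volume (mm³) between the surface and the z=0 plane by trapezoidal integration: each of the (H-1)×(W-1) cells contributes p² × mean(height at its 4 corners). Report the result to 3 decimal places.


height_mm = gray/255 × 1.862; cell vol = 1.93² × mean(4 corners)
unit = 1.93² × 1.862 / (4×255) = 0.00679977 mm³ per gray-sum
row 0: Σ corner-gray over 7 cells = 3839  → 26.1043
row 1: Σ corner-gray over 7 cells = 3126  → 21.2561
row 2: Σ corner-gray over 7 cells = 2690  → 18.2914
row 3: Σ corner-gray over 7 cells = 3002  → 20.4129
row 4: Σ corner-gray over 7 cells = 4441  → 30.1978
row 5: Σ corner-gray over 7 cells = 4875  → 33.1489
row 6: Σ corner-gray over 7 cells = 3969  → 26.9883
row 7: Σ corner-gray over 7 cells = 2939  → 19.9845
row 8: Σ corner-gray over 7 cells = 3041  → 20.6781
Σ rows: total corner-gray = 31922  → 217.0622 mm³

217.062


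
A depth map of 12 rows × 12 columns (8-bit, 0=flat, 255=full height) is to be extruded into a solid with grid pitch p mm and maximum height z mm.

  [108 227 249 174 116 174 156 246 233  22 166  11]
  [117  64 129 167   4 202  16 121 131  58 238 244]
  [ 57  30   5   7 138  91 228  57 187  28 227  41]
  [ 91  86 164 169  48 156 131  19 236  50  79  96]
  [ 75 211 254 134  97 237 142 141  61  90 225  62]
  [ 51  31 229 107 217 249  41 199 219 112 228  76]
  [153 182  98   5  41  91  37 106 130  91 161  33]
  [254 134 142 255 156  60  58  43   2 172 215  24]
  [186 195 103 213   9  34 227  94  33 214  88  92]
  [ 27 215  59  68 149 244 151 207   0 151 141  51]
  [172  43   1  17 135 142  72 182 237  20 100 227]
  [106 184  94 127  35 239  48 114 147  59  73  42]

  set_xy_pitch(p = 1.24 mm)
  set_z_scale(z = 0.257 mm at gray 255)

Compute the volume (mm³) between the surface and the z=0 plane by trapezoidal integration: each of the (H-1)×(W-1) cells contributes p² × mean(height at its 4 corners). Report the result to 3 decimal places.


22.913

height_mm = gray/255 × 0.257; cell vol = 1.24² × mean(4 corners)
unit = 1.24² × 0.257 / (4×255) = 0.000387415 mm³ per gray-sum
row 0: Σ corner-gray over 11 cells = 6266  → 2.4275
row 1: Σ corner-gray over 11 cells = 4715  → 1.8267
row 2: Σ corner-gray over 11 cells = 4557  → 1.7654
row 3: Σ corner-gray over 11 cells = 5784  → 2.2408
row 4: Σ corner-gray over 11 cells = 6712  → 2.6003
row 5: Σ corner-gray over 11 cells = 5461  → 2.1157
row 6: Σ corner-gray over 11 cells = 4822  → 1.8681
row 7: Σ corner-gray over 11 cells = 5450  → 2.1114
row 8: Σ corner-gray over 11 cells = 5546  → 2.1486
row 9: Σ corner-gray over 11 cells = 5145  → 1.9932
row 10: Σ corner-gray over 11 cells = 4685  → 1.8150
Σ rows: total corner-gray = 59143  → 22.9129 mm³


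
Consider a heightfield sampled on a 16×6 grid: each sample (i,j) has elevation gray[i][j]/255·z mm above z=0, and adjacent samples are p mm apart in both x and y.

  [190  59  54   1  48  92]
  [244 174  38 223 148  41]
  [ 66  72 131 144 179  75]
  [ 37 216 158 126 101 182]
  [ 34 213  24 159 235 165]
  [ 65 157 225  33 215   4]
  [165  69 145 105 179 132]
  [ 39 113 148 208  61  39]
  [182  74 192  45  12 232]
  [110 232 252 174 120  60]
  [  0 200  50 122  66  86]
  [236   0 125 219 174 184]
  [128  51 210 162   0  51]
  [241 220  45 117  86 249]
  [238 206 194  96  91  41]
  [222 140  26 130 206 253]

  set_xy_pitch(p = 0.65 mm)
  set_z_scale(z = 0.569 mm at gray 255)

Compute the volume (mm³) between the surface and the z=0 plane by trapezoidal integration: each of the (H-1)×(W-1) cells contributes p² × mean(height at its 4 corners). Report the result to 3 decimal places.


height_mm = gray/255 × 0.569; cell vol = 0.65² × mean(4 corners)
unit = 0.65² × 0.569 / (4×255) = 0.000235689 mm³ per gray-sum
row 0: Σ corner-gray over 5 cells = 2057  → 0.4848
row 1: Σ corner-gray over 5 cells = 2644  → 0.6232
row 2: Σ corner-gray over 5 cells = 2614  → 0.6161
row 3: Σ corner-gray over 5 cells = 2882  → 0.6793
row 4: Σ corner-gray over 5 cells = 2790  → 0.6576
row 5: Σ corner-gray over 5 cells = 2622  → 0.6180
row 6: Σ corner-gray over 5 cells = 2431  → 0.5730
row 7: Σ corner-gray over 5 cells = 2198  → 0.5180
row 8: Σ corner-gray over 5 cells = 2786  → 0.6566
row 9: Σ corner-gray over 5 cells = 2688  → 0.6335
row 10: Σ corner-gray over 5 cells = 2418  → 0.5699
row 11: Σ corner-gray over 5 cells = 2481  → 0.5847
row 12: Σ corner-gray over 5 cells = 2451  → 0.5777
row 13: Σ corner-gray over 5 cells = 2879  → 0.6785
row 14: Σ corner-gray over 5 cells = 2932  → 0.6910
Σ rows: total corner-gray = 38873  → 9.1619 mm³

9.162


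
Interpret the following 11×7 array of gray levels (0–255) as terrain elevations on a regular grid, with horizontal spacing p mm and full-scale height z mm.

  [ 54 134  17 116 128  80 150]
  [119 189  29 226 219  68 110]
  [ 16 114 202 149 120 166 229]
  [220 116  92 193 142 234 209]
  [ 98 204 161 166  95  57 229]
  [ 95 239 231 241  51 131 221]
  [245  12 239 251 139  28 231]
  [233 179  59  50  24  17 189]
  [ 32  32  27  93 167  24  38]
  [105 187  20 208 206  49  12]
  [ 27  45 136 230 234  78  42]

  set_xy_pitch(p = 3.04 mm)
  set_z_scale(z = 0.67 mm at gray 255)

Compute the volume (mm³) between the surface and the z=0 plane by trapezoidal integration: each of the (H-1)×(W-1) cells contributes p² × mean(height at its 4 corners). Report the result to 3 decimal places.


190.097

height_mm = gray/255 × 0.67; cell vol = 3.04² × mean(4 corners)
unit = 3.04² × 0.67 / (4×255) = 0.00607046 mm³ per gray-sum
row 0: Σ corner-gray over 6 cells = 2845  → 17.2705
row 1: Σ corner-gray over 6 cells = 3438  → 20.8703
row 2: Σ corner-gray over 6 cells = 3730  → 22.6428
row 3: Σ corner-gray over 6 cells = 3676  → 22.3150
row 4: Σ corner-gray over 6 cells = 3795  → 23.0374
row 5: Σ corner-gray over 6 cells = 3916  → 23.7719
row 6: Σ corner-gray over 6 cells = 2894  → 17.5679
row 7: Σ corner-gray over 6 cells = 1836  → 11.1454
row 8: Σ corner-gray over 6 cells = 2213  → 13.4339
row 9: Σ corner-gray over 6 cells = 2972  → 18.0414
Σ rows: total corner-gray = 31315  → 190.0965 mm³


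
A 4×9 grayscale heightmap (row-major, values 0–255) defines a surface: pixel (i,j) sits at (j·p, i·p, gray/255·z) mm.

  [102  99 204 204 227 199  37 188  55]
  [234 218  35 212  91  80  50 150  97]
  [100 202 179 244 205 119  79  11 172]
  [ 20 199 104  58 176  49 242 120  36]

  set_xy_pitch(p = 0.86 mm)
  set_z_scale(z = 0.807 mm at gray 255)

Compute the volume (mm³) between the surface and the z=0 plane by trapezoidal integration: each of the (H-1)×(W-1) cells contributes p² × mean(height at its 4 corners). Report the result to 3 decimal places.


height_mm = gray/255 × 0.807; cell vol = 0.86² × mean(4 corners)
unit = 0.86² × 0.807 / (4×255) = 0.000585154 mm³ per gray-sum
row 0: Σ corner-gray over 8 cells = 4476  → 2.6191
row 1: Σ corner-gray over 8 cells = 4353  → 2.5472
row 2: Σ corner-gray over 8 cells = 4302  → 2.5173
Σ rows: total corner-gray = 13131  → 7.6837 mm³

7.684


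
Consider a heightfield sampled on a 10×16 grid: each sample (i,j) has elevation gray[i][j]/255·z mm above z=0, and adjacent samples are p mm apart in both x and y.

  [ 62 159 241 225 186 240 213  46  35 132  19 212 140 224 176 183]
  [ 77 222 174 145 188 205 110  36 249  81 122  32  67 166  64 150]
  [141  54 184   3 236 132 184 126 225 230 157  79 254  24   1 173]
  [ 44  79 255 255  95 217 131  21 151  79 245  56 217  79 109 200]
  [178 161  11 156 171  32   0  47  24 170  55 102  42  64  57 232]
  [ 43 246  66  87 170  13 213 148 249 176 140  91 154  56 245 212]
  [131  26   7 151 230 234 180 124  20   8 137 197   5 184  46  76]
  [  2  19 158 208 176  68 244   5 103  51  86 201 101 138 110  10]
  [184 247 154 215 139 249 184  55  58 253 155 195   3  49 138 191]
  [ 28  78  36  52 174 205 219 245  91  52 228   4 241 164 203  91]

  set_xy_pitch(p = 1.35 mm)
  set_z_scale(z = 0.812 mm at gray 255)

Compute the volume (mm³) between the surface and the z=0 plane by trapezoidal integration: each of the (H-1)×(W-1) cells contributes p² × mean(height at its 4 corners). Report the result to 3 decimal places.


height_mm = gray/255 × 0.812; cell vol = 1.35² × mean(4 corners)
unit = 1.35² × 0.812 / (4×255) = 0.00145085 mm³ per gray-sum
row 0: Σ corner-gray over 15 cells = 8690  → 12.6079
row 1: Σ corner-gray over 15 cells = 8041  → 11.6663
row 2: Σ corner-gray over 15 cells = 8314  → 12.0624
row 3: Σ corner-gray over 15 cells = 6816  → 9.8890
row 4: Σ corner-gray over 15 cells = 6957  → 10.0936
row 5: Σ corner-gray over 15 cells = 7668  → 11.1251
row 6: Σ corner-gray over 15 cells = 6653  → 9.6525
row 7: Σ corner-gray over 15 cells = 7911  → 11.4777
row 8: Σ corner-gray over 15 cells = 8666  → 12.5731
Σ rows: total corner-gray = 69716  → 101.1477 mm³

101.148


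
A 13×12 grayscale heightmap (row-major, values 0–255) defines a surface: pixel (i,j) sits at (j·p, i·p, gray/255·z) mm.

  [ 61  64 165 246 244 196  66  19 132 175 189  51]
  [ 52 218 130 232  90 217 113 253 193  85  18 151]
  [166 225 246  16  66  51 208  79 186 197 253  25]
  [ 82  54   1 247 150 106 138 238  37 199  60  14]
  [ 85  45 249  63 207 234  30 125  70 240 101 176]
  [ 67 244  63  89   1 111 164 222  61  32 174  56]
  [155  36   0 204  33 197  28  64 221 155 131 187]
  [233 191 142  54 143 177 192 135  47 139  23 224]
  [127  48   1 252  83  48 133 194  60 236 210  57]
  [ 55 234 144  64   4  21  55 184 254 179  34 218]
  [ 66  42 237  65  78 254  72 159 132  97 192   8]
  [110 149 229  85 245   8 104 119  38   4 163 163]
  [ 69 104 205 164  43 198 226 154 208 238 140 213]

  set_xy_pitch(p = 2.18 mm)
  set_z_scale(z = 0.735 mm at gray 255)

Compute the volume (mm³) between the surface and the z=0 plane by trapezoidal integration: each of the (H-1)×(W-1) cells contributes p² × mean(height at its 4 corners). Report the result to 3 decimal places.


232.566

height_mm = gray/255 × 0.735; cell vol = 2.18² × mean(4 corners)
unit = 2.18² × 0.735 / (4×255) = 0.00342452 mm³ per gray-sum
row 0: Σ corner-gray over 11 cells = 6405  → 21.9341
row 1: Σ corner-gray over 11 cells = 6546  → 22.4169
row 2: Σ corner-gray over 11 cells = 5801  → 19.8657
row 3: Σ corner-gray over 11 cells = 5545  → 18.9890
row 4: Σ corner-gray over 11 cells = 5434  → 18.6089
row 5: Σ corner-gray over 11 cells = 4925  → 16.8658
row 6: Σ corner-gray over 11 cells = 5423  → 18.5712
row 7: Σ corner-gray over 11 cells = 5657  → 19.3725
row 8: Σ corner-gray over 11 cells = 5333  → 18.2630
row 9: Σ corner-gray over 11 cells = 5349  → 18.3178
row 10: Σ corner-gray over 11 cells = 5291  → 18.1192
row 11: Σ corner-gray over 11 cells = 6203  → 21.2423
Σ rows: total corner-gray = 67912  → 232.5662 mm³


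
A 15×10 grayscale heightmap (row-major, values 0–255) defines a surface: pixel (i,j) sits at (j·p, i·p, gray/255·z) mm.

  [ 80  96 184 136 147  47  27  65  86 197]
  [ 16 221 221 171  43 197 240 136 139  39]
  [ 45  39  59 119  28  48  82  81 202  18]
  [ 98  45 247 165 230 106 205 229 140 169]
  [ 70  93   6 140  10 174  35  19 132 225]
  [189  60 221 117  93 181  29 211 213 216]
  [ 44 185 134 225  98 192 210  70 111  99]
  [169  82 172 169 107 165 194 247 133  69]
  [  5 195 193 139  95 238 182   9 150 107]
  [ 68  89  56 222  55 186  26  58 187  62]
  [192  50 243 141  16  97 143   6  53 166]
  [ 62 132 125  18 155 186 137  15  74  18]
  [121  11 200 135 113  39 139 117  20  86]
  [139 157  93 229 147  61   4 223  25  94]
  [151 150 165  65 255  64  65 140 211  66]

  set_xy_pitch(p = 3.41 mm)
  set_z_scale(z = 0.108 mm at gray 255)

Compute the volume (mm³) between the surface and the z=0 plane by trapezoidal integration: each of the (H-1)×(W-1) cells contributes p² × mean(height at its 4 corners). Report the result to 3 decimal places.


75.710

height_mm = gray/255 × 0.108; cell vol = 3.41² × mean(4 corners)
unit = 3.41² × 0.108 / (4×255) = 0.00123121 mm³ per gray-sum
row 0: Σ corner-gray over 9 cells = 4644  → 5.7177
row 1: Σ corner-gray over 9 cells = 4170  → 5.1341
row 2: Σ corner-gray over 9 cells = 4380  → 5.3927
row 3: Σ corner-gray over 9 cells = 4514  → 5.5577
row 4: Σ corner-gray over 9 cells = 4168  → 5.1317
row 5: Σ corner-gray over 9 cells = 5248  → 6.4614
row 6: Σ corner-gray over 9 cells = 5369  → 6.6104
row 7: Σ corner-gray over 9 cells = 5290  → 6.5131
row 8: Σ corner-gray over 9 cells = 4402  → 5.4198
row 9: Σ corner-gray over 9 cells = 3744  → 4.6097
row 10: Σ corner-gray over 9 cells = 3620  → 4.4570
row 11: Σ corner-gray over 9 cells = 3519  → 4.3326
row 12: Σ corner-gray over 9 cells = 3866  → 4.7599
row 13: Σ corner-gray over 9 cells = 4558  → 5.6119
Σ rows: total corner-gray = 61492  → 75.7096 mm³


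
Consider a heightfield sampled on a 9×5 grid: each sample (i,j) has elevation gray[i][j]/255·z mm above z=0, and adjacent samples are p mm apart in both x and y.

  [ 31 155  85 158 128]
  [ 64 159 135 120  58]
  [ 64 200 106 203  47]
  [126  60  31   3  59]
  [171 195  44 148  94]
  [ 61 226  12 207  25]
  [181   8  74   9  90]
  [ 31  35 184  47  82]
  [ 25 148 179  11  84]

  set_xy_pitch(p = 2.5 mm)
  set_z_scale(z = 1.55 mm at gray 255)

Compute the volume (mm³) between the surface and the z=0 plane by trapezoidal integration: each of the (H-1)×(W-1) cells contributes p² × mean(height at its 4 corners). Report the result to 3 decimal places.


122.233

height_mm = gray/255 × 1.55; cell vol = 2.5² × mean(4 corners)
unit = 2.5² × 1.55 / (4×255) = 0.00949755 mm³ per gray-sum
row 0: Σ corner-gray over 4 cells = 1905  → 18.0928
row 1: Σ corner-gray over 4 cells = 2079  → 19.7454
row 2: Σ corner-gray over 4 cells = 1502  → 14.2653
row 3: Σ corner-gray over 4 cells = 1412  → 13.4105
row 4: Σ corner-gray over 4 cells = 2015  → 19.1376
row 5: Σ corner-gray over 4 cells = 1429  → 13.5720
row 6: Σ corner-gray over 4 cells = 1098  → 10.4283
row 7: Σ corner-gray over 4 cells = 1430  → 13.5815
Σ rows: total corner-gray = 12870  → 122.2335 mm³


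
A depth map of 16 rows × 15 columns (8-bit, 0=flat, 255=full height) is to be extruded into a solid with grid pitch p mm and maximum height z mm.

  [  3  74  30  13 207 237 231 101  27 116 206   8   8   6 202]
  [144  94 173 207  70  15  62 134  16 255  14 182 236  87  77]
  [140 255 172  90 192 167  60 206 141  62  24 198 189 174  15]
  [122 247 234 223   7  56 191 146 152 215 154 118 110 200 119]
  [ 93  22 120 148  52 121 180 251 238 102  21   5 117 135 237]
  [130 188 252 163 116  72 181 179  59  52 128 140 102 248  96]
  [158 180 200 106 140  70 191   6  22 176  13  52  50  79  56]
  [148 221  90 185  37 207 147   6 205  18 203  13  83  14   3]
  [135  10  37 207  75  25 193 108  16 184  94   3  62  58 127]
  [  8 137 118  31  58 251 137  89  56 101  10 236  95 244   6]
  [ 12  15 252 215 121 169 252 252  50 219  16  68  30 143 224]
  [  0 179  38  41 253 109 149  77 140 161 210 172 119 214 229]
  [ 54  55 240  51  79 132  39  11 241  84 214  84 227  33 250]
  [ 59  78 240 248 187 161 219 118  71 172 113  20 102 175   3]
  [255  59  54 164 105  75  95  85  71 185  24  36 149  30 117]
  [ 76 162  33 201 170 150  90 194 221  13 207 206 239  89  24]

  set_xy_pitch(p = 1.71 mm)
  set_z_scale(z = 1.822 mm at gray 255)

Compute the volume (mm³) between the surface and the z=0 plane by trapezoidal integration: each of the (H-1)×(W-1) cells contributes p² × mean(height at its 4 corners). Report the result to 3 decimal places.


536.182

height_mm = gray/255 × 1.822; cell vol = 1.71² × mean(4 corners)
unit = 1.71² × 1.822 / (4×255) = 0.00522325 mm³ per gray-sum
row 0: Σ corner-gray over 14 cells = 6044  → 31.5693
row 1: Σ corner-gray over 14 cells = 7326  → 38.2655
row 2: Σ corner-gray over 14 cells = 8362  → 43.6768
row 3: Σ corner-gray over 14 cells = 7701  → 40.2242
row 4: Σ corner-gray over 14 cells = 7340  → 38.3386
row 5: Σ corner-gray over 14 cells = 6770  → 35.3614
row 6: Σ corner-gray over 14 cells = 5793  → 30.2583
row 7: Σ corner-gray over 14 cells = 5415  → 28.2839
row 8: Σ corner-gray over 14 cells = 5546  → 28.9681
row 9: Σ corner-gray over 14 cells = 6980  → 36.4583
row 10: Σ corner-gray over 14 cells = 7793  → 40.7048
row 11: Σ corner-gray over 14 cells = 7237  → 37.8006
row 12: Σ corner-gray over 14 cells = 7154  → 37.3671
row 13: Σ corner-gray over 14 cells = 6506  → 33.9824
row 14: Σ corner-gray over 14 cells = 6686  → 34.9226
Σ rows: total corner-gray = 102653  → 536.1818 mm³


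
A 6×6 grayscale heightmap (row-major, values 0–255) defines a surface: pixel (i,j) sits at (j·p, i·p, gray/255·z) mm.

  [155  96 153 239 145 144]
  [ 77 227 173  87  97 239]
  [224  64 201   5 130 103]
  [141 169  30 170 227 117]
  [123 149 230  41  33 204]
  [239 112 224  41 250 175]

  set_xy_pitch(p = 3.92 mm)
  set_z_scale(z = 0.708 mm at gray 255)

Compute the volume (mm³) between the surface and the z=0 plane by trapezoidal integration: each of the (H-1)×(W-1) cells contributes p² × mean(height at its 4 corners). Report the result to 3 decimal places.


height_mm = gray/255 × 0.708; cell vol = 3.92² × mean(4 corners)
unit = 3.92² × 0.708 / (4×255) = 0.0106661 mm³ per gray-sum
row 0: Σ corner-gray over 5 cells = 3049  → 32.5209
row 1: Σ corner-gray over 5 cells = 2611  → 27.8492
row 2: Σ corner-gray over 5 cells = 2577  → 27.4865
row 3: Σ corner-gray over 5 cells = 2683  → 28.6171
row 4: Σ corner-gray over 5 cells = 2901  → 30.9423
Σ rows: total corner-gray = 13821  → 147.4160 mm³

147.416


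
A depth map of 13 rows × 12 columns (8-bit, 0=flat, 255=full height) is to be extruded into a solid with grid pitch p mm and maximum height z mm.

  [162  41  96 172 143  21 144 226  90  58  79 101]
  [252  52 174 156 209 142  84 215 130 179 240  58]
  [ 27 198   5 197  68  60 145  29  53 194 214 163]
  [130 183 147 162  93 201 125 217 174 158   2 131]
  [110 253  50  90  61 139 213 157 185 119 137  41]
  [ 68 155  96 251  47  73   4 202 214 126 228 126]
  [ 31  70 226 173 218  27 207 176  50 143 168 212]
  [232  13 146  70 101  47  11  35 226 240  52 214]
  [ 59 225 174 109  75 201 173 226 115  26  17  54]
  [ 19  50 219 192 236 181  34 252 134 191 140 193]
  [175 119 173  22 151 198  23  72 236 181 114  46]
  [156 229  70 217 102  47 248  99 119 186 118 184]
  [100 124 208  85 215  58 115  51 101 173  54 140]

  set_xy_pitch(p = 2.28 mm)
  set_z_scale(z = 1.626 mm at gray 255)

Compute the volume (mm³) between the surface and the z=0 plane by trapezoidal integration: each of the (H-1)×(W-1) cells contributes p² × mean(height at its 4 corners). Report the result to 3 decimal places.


586.453

height_mm = gray/255 × 1.626; cell vol = 2.28² × mean(4 corners)
unit = 2.28² × 1.626 / (4×255) = 0.00828686 mm³ per gray-sum
row 0: Σ corner-gray over 11 cells = 5875  → 48.6853
row 1: Σ corner-gray over 11 cells = 5988  → 49.6217
row 2: Σ corner-gray over 11 cells = 5701  → 47.2434
row 3: Σ corner-gray over 11 cells = 6144  → 50.9145
row 4: Σ corner-gray over 11 cells = 5945  → 49.2654
row 5: Σ corner-gray over 11 cells = 6145  → 50.9228
row 6: Σ corner-gray over 11 cells = 5487  → 45.4700
row 7: Σ corner-gray over 11 cells = 5123  → 42.4536
row 8: Σ corner-gray over 11 cells = 6265  → 51.9172
row 9: Σ corner-gray over 11 cells = 6269  → 51.9503
row 10: Σ corner-gray over 11 cells = 6009  → 49.7957
row 11: Σ corner-gray over 11 cells = 5818  → 48.2130
Σ rows: total corner-gray = 70769  → 586.4529 mm³


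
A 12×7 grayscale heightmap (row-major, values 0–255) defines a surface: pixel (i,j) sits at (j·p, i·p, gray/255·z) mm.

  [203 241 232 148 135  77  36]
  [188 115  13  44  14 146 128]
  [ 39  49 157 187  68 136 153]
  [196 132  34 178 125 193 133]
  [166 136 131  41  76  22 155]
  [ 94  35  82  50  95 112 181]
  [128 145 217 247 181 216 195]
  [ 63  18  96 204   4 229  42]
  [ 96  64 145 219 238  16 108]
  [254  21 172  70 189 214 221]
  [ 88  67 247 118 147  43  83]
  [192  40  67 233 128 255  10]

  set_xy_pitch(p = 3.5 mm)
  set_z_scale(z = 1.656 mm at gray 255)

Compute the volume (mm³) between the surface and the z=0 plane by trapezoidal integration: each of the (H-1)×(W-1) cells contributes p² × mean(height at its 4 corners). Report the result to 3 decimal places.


647.700

height_mm = gray/255 × 1.656; cell vol = 3.5² × mean(4 corners)
unit = 3.5² × 1.656 / (4×255) = 0.0198882 mm³ per gray-sum
row 0: Σ corner-gray over 6 cells = 2885  → 57.3776
row 1: Σ corner-gray over 6 cells = 2366  → 47.0556
row 2: Σ corner-gray over 6 cells = 3039  → 60.4403
row 3: Σ corner-gray over 6 cells = 2786  → 55.4086
row 4: Σ corner-gray over 6 cells = 2156  → 42.8790
row 5: Σ corner-gray over 6 cells = 3358  → 66.7847
row 6: Σ corner-gray over 6 cells = 3542  → 70.4441
row 7: Σ corner-gray over 6 cells = 2775  → 55.1899
row 8: Σ corner-gray over 6 cells = 3375  → 67.1228
row 9: Σ corner-gray over 6 cells = 3222  → 64.0799
row 10: Σ corner-gray over 6 cells = 3063  → 60.9177
Σ rows: total corner-gray = 32567  → 647.7002 mm³


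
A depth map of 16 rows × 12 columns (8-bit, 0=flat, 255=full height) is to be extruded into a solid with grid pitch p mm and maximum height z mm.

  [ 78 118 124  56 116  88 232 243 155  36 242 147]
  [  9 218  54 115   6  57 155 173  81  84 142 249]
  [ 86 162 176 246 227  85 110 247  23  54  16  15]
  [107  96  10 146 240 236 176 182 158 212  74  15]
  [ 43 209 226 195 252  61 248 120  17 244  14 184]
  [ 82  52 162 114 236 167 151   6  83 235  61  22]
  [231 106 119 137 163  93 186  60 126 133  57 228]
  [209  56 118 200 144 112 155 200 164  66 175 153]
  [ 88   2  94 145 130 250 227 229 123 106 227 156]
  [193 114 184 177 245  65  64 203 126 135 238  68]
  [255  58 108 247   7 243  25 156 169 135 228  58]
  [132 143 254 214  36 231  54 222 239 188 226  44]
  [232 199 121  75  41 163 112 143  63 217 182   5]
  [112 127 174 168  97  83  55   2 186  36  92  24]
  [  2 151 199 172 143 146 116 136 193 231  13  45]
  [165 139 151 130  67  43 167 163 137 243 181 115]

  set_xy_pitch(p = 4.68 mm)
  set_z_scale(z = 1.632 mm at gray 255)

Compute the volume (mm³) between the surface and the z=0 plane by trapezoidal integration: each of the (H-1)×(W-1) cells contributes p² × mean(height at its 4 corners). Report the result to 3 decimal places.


3161.270

height_mm = gray/255 × 1.632; cell vol = 4.68² × mean(4 corners)
unit = 4.68² × 1.632 / (4×255) = 0.0350438 mm³ per gray-sum
row 0: Σ corner-gray over 11 cells = 5473  → 191.7949
row 1: Σ corner-gray over 11 cells = 5221  → 182.9639
row 2: Σ corner-gray over 11 cells = 5975  → 209.3869
row 3: Σ corner-gray over 11 cells = 6581  → 230.6235
row 4: Σ corner-gray over 11 cells = 6037  → 211.5597
row 5: Σ corner-gray over 11 cells = 5457  → 191.2342
row 6: Σ corner-gray over 11 cells = 5961  → 208.8963
row 7: Σ corner-gray over 11 cells = 6452  → 226.1029
row 8: Σ corner-gray over 11 cells = 6673  → 233.8475
row 9: Σ corner-gray over 11 cells = 6428  → 225.2618
row 10: Σ corner-gray over 11 cells = 6855  → 240.2255
row 11: Σ corner-gray over 11 cells = 6659  → 233.3569
row 12: Σ corner-gray over 11 cells = 5045  → 176.7962
row 13: Σ corner-gray over 11 cells = 5223  → 183.0340
row 14: Σ corner-gray over 11 cells = 6169  → 216.1854
Σ rows: total corner-gray = 90209  → 3161.2698 mm³


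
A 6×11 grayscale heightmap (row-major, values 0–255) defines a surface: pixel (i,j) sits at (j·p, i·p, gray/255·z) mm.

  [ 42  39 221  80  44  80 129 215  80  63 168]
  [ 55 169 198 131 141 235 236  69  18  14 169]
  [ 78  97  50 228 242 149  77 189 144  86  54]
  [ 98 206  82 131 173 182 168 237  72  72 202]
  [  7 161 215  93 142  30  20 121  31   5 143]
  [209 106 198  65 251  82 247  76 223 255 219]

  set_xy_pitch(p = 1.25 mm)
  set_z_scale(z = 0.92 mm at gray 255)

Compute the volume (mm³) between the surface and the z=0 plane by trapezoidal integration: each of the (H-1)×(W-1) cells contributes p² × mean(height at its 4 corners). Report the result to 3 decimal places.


36.098

height_mm = gray/255 × 0.92; cell vol = 1.25² × mean(4 corners)
unit = 1.25² × 0.92 / (4×255) = 0.00140931 mm³ per gray-sum
row 0: Σ corner-gray over 10 cells = 4758  → 6.7055
row 1: Σ corner-gray over 10 cells = 5302  → 7.4722
row 2: Σ corner-gray over 10 cells = 5602  → 7.8950
row 3: Σ corner-gray over 10 cells = 4732  → 6.6689
row 4: Σ corner-gray over 10 cells = 5220  → 7.3566
Σ rows: total corner-gray = 25614  → 36.0982 mm³


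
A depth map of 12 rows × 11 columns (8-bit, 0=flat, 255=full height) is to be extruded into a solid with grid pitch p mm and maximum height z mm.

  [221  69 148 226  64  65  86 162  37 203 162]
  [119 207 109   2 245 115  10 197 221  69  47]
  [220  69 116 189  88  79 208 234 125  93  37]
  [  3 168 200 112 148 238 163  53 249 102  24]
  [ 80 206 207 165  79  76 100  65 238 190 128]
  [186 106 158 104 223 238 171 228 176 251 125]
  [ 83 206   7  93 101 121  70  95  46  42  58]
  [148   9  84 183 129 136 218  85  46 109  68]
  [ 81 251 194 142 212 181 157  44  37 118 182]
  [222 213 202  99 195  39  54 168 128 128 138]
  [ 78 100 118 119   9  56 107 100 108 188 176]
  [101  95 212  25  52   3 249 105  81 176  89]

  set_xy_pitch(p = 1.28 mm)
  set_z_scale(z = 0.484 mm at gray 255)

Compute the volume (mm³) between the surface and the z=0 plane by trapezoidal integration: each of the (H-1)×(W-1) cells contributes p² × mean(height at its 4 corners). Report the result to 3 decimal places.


44.503

height_mm = gray/255 × 0.484; cell vol = 1.28² × mean(4 corners)
unit = 1.28² × 0.484 / (4×255) = 0.000777437 mm³ per gray-sum
row 0: Σ corner-gray over 10 cells = 5019  → 3.9020
row 1: Σ corner-gray over 10 cells = 5175  → 4.0232
row 2: Σ corner-gray over 10 cells = 5552  → 4.3163
row 3: Σ corner-gray over 10 cells = 5753  → 4.4726
row 4: Σ corner-gray over 10 cells = 6481  → 5.0386
row 5: Σ corner-gray over 10 cells = 5324  → 4.1391
row 6: Σ corner-gray over 10 cells = 3917  → 3.0452
row 7: Σ corner-gray over 10 cells = 5149  → 4.0030
row 8: Σ corner-gray over 10 cells = 5747  → 4.4679
row 9: Σ corner-gray over 10 cells = 4876  → 3.7908
row 10: Σ corner-gray over 10 cells = 4250  → 3.3041
Σ rows: total corner-gray = 57243  → 44.5028 mm³


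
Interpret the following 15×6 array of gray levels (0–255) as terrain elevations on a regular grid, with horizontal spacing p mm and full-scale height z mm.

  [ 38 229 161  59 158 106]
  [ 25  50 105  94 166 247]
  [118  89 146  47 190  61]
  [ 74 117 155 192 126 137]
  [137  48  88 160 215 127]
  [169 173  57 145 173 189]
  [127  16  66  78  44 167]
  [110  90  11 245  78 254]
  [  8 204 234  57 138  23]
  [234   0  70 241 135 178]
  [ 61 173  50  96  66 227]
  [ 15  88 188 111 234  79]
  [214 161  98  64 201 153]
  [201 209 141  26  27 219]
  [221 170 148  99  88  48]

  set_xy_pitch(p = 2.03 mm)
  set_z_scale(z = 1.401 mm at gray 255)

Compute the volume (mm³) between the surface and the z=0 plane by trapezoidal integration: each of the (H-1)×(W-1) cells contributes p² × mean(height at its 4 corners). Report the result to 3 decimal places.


194.987

height_mm = gray/255 × 1.401; cell vol = 2.03² × mean(4 corners)
unit = 2.03² × 1.401 / (4×255) = 0.00566018 mm³ per gray-sum
row 0: Σ corner-gray over 5 cells = 2460  → 13.9240
row 1: Σ corner-gray over 5 cells = 2225  → 12.5939
row 2: Σ corner-gray over 5 cells = 2514  → 14.2297
row 3: Σ corner-gray over 5 cells = 2677  → 15.1523
row 4: Σ corner-gray over 5 cells = 2740  → 15.5089
row 5: Σ corner-gray over 5 cells = 2156  → 12.2033
row 6: Σ corner-gray over 5 cells = 1914  → 10.8336
row 7: Σ corner-gray over 5 cells = 2509  → 14.2014
row 8: Σ corner-gray over 5 cells = 2601  → 14.7221
row 9: Σ corner-gray over 5 cells = 2362  → 13.3693
row 10: Σ corner-gray over 5 cells = 2394  → 13.5505
row 11: Σ corner-gray over 5 cells = 2751  → 15.5711
row 12: Σ corner-gray over 5 cells = 2641  → 14.9485
row 13: Σ corner-gray over 5 cells = 2505  → 14.1787
Σ rows: total corner-gray = 34449  → 194.9874 mm³


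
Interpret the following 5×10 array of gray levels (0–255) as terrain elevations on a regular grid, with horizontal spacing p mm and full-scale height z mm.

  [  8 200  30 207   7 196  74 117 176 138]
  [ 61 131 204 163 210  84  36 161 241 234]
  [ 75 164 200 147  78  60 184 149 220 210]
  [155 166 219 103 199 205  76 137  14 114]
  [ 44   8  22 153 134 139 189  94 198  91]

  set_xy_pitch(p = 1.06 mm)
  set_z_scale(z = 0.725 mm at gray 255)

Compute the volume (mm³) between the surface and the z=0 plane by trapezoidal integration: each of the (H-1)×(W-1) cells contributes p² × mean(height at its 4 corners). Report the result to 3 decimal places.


16.029

height_mm = gray/255 × 0.725; cell vol = 1.06² × mean(4 corners)
unit = 1.06² × 0.725 / (4×255) = 0.000798637 mm³ per gray-sum
row 0: Σ corner-gray over 9 cells = 4915  → 3.9253
row 1: Σ corner-gray over 9 cells = 5444  → 4.3478
row 2: Σ corner-gray over 9 cells = 5196  → 4.1497
row 3: Σ corner-gray over 9 cells = 4516  → 3.6066
Σ rows: total corner-gray = 20071  → 16.0294 mm³


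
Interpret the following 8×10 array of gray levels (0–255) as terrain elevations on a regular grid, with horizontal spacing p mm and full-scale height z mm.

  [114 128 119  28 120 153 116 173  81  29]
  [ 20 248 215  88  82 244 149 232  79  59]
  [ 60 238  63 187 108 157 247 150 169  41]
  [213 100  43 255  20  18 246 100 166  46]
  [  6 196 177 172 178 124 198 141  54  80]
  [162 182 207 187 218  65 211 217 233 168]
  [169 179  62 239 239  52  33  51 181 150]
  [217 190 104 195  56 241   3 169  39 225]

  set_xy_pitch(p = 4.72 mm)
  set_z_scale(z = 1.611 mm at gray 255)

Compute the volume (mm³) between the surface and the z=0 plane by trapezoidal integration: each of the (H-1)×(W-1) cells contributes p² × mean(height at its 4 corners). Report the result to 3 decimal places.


height_mm = gray/255 × 1.611; cell vol = 4.72² × mean(4 corners)
unit = 4.72² × 1.611 / (4×255) = 0.0351868 mm³ per gray-sum
row 0: Σ corner-gray over 9 cells = 4732  → 166.5038
row 1: Σ corner-gray over 9 cells = 5492  → 193.2457
row 2: Σ corner-gray over 9 cells = 4894  → 172.2040
row 3: Σ corner-gray over 9 cells = 4721  → 166.1167
row 4: Σ corner-gray over 9 cells = 5936  → 208.8686
row 5: Σ corner-gray over 9 cells = 5761  → 202.7110
row 6: Σ corner-gray over 9 cells = 4827  → 169.8465
Σ rows: total corner-gray = 36363  → 1279.4964 mm³

1279.496


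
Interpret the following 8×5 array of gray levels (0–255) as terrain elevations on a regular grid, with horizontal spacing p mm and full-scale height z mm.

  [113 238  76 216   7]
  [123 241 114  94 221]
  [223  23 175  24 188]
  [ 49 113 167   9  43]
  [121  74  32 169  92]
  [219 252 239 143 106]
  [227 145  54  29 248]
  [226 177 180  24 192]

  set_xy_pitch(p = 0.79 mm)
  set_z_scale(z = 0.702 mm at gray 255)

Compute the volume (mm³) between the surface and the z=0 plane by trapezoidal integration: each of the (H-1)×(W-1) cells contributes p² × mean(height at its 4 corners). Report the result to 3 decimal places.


6.214

height_mm = gray/255 × 0.702; cell vol = 0.79² × mean(4 corners)
unit = 0.79² × 0.702 / (4×255) = 0.000429528 mm³ per gray-sum
row 0: Σ corner-gray over 4 cells = 2422  → 1.0403
row 1: Σ corner-gray over 4 cells = 2097  → 0.9007
row 2: Σ corner-gray over 4 cells = 1525  → 0.6550
row 3: Σ corner-gray over 4 cells = 1433  → 0.6155
row 4: Σ corner-gray over 4 cells = 2356  → 1.0120
row 5: Σ corner-gray over 4 cells = 2524  → 1.0841
row 6: Σ corner-gray over 4 cells = 2111  → 0.9067
Σ rows: total corner-gray = 14468  → 6.2144 mm³


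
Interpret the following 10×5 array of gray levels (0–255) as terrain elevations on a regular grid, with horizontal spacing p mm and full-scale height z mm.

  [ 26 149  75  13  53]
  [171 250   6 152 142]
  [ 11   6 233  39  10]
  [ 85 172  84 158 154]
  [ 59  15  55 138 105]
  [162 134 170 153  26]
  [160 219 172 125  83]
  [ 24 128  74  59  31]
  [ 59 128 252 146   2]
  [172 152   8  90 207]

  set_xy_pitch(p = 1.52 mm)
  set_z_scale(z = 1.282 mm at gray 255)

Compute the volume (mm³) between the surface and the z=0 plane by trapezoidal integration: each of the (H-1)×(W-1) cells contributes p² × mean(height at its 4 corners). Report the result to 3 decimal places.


height_mm = gray/255 × 1.282; cell vol = 1.52² × mean(4 corners)
unit = 1.52² × 1.282 / (4×255) = 0.00290386 mm³ per gray-sum
row 0: Σ corner-gray over 4 cells = 1682  → 4.8843
row 1: Σ corner-gray over 4 cells = 1706  → 4.9540
row 2: Σ corner-gray over 4 cells = 1644  → 4.7739
row 3: Σ corner-gray over 4 cells = 1647  → 4.7827
row 4: Σ corner-gray over 4 cells = 1682  → 4.8843
row 5: Σ corner-gray over 4 cells = 2377  → 6.9025
row 6: Σ corner-gray over 4 cells = 1852  → 5.3779
row 7: Σ corner-gray over 4 cells = 1690  → 4.9075
row 8: Σ corner-gray over 4 cells = 1992  → 5.7845
Σ rows: total corner-gray = 16272  → 47.2515 mm³

47.252


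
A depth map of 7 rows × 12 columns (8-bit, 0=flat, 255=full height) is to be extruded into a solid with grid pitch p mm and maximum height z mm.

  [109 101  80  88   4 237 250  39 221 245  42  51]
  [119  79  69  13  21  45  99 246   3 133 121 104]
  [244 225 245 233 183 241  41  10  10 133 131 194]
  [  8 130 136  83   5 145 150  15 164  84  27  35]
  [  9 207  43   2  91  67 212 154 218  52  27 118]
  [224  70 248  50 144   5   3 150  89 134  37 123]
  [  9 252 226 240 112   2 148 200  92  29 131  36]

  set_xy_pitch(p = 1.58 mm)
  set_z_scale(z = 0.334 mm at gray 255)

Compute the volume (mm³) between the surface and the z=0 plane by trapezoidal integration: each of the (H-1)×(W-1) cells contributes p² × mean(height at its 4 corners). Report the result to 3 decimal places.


23.650

height_mm = gray/255 × 0.334; cell vol = 1.58² × mean(4 corners)
unit = 1.58² × 0.334 / (4×255) = 0.000817449 mm³ per gray-sum
row 0: Σ corner-gray over 11 cells = 4655  → 3.8052
row 1: Σ corner-gray over 11 cells = 5223  → 4.2695
row 2: Σ corner-gray over 11 cells = 5263  → 4.3022
row 3: Σ corner-gray over 11 cells = 4194  → 3.4284
row 4: Σ corner-gray over 11 cells = 4480  → 3.6622
row 5: Σ corner-gray over 11 cells = 5116  → 4.1821
Σ rows: total corner-gray = 28931  → 23.6496 mm³


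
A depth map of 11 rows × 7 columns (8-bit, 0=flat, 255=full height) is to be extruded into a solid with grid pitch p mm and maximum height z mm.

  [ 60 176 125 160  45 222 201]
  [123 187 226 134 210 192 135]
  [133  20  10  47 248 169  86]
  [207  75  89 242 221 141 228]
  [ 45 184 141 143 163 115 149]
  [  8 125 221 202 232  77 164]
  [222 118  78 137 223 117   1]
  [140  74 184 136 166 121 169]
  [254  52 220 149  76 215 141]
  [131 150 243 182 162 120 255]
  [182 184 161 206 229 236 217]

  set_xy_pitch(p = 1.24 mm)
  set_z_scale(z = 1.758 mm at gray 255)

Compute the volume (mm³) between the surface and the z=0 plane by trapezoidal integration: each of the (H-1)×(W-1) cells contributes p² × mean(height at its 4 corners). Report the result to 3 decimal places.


height_mm = gray/255 × 1.758; cell vol = 1.24² × mean(4 corners)
unit = 1.24² × 1.758 / (4×255) = 0.0026501 mm³ per gray-sum
row 0: Σ corner-gray over 6 cells = 3873  → 10.2638
row 1: Σ corner-gray over 6 cells = 3363  → 8.9123
row 2: Σ corner-gray over 6 cells = 3178  → 8.4220
row 3: Σ corner-gray over 6 cells = 3657  → 9.6914
row 4: Σ corner-gray over 6 cells = 3572  → 9.4662
row 5: Σ corner-gray over 6 cells = 3455  → 9.1561
row 6: Σ corner-gray over 6 cells = 3240  → 8.5863
row 7: Σ corner-gray over 6 cells = 3490  → 9.2488
row 8: Σ corner-gray over 6 cells = 3919  → 10.3857
row 9: Σ corner-gray over 6 cells = 4531  → 12.0076
Σ rows: total corner-gray = 36278  → 96.1403 mm³

96.140


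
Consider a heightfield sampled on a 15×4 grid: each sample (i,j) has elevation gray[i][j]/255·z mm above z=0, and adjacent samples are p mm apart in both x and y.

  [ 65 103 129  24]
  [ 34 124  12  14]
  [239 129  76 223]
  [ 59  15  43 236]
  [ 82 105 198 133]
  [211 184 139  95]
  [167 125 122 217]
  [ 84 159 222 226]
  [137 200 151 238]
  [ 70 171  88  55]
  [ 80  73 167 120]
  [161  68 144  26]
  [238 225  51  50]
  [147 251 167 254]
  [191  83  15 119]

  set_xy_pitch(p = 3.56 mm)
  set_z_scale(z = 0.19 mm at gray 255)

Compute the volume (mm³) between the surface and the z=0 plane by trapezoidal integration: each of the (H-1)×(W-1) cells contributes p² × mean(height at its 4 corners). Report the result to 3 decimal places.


51.670

height_mm = gray/255 × 0.19; cell vol = 3.56² × mean(4 corners)
unit = 3.56² × 0.19 / (4×255) = 0.00236077 mm³ per gray-sum
row 0: Σ corner-gray over 3 cells = 873  → 2.0610
row 1: Σ corner-gray over 3 cells = 1192  → 2.8140
row 2: Σ corner-gray over 3 cells = 1283  → 3.0289
row 3: Σ corner-gray over 3 cells = 1232  → 2.9085
row 4: Σ corner-gray over 3 cells = 1773  → 4.1856
row 5: Σ corner-gray over 3 cells = 1830  → 4.3202
row 6: Σ corner-gray over 3 cells = 1950  → 4.6035
row 7: Σ corner-gray over 3 cells = 2149  → 5.0733
row 8: Σ corner-gray over 3 cells = 1720  → 4.0605
row 9: Σ corner-gray over 3 cells = 1323  → 3.1233
row 10: Σ corner-gray over 3 cells = 1291  → 3.0478
row 11: Σ corner-gray over 3 cells = 1451  → 3.4255
row 12: Σ corner-gray over 3 cells = 2077  → 4.9033
row 13: Σ corner-gray over 3 cells = 1743  → 4.1148
Σ rows: total corner-gray = 21887  → 51.6701 mm³


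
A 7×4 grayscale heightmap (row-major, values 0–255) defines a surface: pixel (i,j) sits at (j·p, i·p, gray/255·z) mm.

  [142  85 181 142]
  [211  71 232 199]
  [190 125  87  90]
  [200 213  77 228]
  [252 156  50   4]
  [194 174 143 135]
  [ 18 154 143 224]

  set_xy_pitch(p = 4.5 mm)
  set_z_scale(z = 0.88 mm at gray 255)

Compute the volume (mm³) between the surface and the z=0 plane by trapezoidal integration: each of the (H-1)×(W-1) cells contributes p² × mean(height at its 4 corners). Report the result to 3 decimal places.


height_mm = gray/255 × 0.88; cell vol = 4.5² × mean(4 corners)
unit = 4.5² × 0.88 / (4×255) = 0.0174706 mm³ per gray-sum
row 0: Σ corner-gray over 3 cells = 1832  → 32.0061
row 1: Σ corner-gray over 3 cells = 1720  → 30.0494
row 2: Σ corner-gray over 3 cells = 1712  → 29.9096
row 3: Σ corner-gray over 3 cells = 1676  → 29.2807
row 4: Σ corner-gray over 3 cells = 1631  → 28.4945
row 5: Σ corner-gray over 3 cells = 1799  → 31.4296
Σ rows: total corner-gray = 10370  → 181.1700 mm³

181.170
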